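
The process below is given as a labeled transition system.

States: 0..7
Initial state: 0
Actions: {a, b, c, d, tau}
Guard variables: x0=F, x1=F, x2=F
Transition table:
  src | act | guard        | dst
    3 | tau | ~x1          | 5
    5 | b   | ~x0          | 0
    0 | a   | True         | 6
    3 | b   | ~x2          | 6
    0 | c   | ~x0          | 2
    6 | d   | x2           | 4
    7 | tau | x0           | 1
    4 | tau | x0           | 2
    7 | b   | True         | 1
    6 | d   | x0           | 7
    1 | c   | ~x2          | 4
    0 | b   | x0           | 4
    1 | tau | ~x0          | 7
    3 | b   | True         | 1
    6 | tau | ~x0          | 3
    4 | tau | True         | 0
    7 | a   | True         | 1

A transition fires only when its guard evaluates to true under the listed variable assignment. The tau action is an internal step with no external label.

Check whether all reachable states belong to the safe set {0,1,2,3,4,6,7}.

Safe = {0,1,2,3,4,6,7}
Reach set: {0,1,2,3,4,5,6,7}
  0: safe
  1: safe
  2: safe
  3: safe
  4: safe
  5: outside
  6: safe
  7: safe
witness against invariant: a·tau·tau → 5

Answer: INVARIANT VIOLATED at state 5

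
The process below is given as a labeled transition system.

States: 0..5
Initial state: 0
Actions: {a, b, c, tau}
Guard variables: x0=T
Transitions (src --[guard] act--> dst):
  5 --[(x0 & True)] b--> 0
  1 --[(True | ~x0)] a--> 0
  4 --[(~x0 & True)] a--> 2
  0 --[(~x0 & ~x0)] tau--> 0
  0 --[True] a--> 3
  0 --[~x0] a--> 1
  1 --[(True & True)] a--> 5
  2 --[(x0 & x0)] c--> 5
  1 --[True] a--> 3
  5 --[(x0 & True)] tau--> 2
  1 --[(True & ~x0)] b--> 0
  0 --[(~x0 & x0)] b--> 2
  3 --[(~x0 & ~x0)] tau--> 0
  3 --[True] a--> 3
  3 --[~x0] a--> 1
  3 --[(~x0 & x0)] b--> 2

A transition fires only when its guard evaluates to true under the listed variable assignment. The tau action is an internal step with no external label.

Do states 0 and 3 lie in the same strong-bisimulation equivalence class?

Compute ~ classes (split until stable):
  P[0] = {{0,1,2,3,4,5}}
  P[1] = {{0,1,3},{2},{4},{5}}
  P[2] = {{0,3},{1},{2},{4},{5}}
stable after 3 split(s): 5 block(s)
class of 0: {0,3}; class of 3: {0,3}

Answer: BISIMILAR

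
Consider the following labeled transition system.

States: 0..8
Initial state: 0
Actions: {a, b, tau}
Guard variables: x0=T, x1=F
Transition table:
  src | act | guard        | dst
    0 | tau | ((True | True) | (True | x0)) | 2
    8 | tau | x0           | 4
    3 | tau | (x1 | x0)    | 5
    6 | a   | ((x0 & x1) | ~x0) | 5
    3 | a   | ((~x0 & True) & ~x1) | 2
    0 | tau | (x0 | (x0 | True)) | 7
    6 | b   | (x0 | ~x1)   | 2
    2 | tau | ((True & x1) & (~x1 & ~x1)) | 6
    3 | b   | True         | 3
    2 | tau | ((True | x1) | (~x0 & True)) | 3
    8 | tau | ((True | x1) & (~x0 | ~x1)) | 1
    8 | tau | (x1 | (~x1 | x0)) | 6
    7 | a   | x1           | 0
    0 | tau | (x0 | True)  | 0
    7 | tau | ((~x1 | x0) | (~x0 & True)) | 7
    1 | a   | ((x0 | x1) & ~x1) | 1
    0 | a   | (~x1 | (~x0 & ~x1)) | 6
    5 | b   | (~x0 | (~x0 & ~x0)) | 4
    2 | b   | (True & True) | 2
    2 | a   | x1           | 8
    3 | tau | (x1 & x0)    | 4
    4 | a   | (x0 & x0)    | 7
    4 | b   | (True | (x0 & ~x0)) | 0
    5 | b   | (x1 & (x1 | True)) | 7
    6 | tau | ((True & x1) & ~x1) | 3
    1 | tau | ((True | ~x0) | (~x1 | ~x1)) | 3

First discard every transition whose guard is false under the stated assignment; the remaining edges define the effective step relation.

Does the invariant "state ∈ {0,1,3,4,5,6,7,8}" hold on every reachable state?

Inv-set: {0,1,3,4,5,6,7,8}
Reach set: {0,2,3,5,6,7}
  0: ok
  2: outside
  3: ok
  5: ok
  6: ok
  7: ok
reach 2 via tau — violates

Answer: INVARIANT VIOLATED at state 2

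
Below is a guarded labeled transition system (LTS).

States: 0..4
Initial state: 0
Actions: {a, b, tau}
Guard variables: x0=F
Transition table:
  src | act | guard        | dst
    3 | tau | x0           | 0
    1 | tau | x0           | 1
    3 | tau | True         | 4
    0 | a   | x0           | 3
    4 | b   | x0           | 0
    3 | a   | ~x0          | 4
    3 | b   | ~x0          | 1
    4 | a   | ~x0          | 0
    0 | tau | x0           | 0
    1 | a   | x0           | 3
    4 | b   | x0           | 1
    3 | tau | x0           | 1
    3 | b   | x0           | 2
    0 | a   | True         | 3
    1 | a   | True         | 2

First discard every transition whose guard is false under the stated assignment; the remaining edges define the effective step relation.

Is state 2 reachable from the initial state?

6 transition(s) survive guard evaluation.
L0 = {0}
L1 = {3}  now seen {0,3}
L2 = {1,4}  now seen {0,1,3,4}
L3 = {2}  now seen {0,1,2,3,4}
R = {0,1,2,3,4}
trace reaching 2: a·b·a

Answer: REACHABLE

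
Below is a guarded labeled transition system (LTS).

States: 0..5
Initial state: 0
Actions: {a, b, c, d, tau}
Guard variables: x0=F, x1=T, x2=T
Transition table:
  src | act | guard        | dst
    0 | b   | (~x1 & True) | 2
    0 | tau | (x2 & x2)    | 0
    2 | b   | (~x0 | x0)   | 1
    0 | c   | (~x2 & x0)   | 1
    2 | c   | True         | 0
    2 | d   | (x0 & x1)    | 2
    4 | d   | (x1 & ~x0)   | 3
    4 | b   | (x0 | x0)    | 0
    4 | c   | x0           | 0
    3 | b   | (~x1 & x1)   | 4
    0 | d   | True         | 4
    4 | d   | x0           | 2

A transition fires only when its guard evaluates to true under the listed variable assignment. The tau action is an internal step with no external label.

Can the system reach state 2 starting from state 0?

Answer: UNREACHABLE

Trace:
5 transition(s) survive guard evaluation.
depth 0: {0}
depth 1: {4}  total {0,4}
depth 2: {3}  total {0,3,4}
R = {0,3,4}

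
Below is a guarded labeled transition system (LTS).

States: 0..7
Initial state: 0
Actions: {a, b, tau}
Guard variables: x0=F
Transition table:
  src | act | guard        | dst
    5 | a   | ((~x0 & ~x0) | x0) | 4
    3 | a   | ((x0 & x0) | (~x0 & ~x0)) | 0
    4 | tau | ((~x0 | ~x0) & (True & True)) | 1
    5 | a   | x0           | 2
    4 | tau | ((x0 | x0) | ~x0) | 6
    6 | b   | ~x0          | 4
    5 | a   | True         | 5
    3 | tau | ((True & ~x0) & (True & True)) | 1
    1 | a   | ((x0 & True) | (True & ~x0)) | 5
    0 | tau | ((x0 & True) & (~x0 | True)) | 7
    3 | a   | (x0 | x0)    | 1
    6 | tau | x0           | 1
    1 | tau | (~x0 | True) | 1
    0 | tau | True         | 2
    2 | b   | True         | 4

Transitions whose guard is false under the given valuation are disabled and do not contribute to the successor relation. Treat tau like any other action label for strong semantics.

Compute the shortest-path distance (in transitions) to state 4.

Answer: 2

Analysis:
Layered search for 4:
  L0 = {0}
  L1 = {2}
  L2 = {4}
depth(4)=2, e.g. tau·b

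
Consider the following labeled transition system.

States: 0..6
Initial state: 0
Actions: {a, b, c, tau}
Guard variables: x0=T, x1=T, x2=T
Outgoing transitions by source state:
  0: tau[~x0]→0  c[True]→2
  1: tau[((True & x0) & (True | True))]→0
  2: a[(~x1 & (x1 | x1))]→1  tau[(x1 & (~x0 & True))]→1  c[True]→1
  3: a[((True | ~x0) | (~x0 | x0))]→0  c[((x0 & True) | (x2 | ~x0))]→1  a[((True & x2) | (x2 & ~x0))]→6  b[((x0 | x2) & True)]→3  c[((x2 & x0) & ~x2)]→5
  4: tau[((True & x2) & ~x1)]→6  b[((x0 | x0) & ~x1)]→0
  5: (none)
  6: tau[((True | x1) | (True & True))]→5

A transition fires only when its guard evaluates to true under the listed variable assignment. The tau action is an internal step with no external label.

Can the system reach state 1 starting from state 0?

Answer: REACHABLE

Analysis:
After dropping false guards: 8 live edges.
depth 0: {0}
depth 1: {2}  cumulative {0,2}
depth 2: {1}  cumulative {0,1,2}
Reach set: {0,1,2}
witness 1: c·c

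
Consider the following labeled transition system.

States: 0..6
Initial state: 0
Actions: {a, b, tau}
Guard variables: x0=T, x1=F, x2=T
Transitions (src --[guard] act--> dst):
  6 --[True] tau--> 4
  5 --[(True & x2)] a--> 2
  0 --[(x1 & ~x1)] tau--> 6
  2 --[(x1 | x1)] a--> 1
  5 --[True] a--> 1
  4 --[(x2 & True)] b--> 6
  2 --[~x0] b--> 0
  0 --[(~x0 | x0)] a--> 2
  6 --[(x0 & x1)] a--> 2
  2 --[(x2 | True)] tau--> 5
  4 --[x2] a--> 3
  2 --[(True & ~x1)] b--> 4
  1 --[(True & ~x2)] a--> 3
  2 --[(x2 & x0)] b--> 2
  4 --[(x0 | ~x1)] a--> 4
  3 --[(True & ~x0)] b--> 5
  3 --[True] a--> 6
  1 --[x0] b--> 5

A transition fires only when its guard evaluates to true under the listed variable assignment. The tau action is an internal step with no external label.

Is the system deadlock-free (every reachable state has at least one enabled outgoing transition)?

Reach set: {0,1,2,3,4,5,6}
  0: a→2  [deg 1]
  1: b→5  [deg 1]
  2: b→2  b→4  tau→5  [deg 3]
  3: a→6  [deg 1]
  4: a→3  a→4  b→6  [deg 3]
  5: a→1  a→2  [deg 2]
  6: tau→4  [deg 1]

Answer: DEADLOCK-FREE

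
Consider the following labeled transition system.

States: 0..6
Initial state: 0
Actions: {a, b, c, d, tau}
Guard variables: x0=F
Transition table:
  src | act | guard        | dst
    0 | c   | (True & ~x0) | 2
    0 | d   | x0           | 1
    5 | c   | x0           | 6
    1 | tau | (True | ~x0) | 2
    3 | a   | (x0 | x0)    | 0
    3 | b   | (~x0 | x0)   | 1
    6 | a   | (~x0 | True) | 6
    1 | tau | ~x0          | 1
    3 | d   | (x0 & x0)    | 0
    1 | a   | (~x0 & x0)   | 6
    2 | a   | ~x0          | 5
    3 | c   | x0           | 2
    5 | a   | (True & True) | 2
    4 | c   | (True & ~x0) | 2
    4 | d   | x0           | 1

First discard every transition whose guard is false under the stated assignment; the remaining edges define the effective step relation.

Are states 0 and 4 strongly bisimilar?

Compute ~ classes (split until stable):
  round 0: {{0,1,2,3,4,5,6}}
  round 1: {{0,4},{1},{2,5,6},{3}}
4 equivalence class(es) (converged in 2)
class of 0: {0,4}; class of 4: {0,4}

Answer: BISIMILAR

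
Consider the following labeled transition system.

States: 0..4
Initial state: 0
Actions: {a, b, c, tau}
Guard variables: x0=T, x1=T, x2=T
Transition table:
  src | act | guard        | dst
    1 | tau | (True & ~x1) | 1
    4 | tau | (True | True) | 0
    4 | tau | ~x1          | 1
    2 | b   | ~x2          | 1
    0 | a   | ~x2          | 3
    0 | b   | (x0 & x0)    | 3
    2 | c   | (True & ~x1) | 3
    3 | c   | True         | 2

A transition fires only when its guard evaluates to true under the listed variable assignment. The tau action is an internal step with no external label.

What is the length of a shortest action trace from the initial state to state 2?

BFS to 2:
  depth 0: {0}
  depth 1: {3}
  depth 2: {2}
2 enters at depth 2; path b·c

Answer: 2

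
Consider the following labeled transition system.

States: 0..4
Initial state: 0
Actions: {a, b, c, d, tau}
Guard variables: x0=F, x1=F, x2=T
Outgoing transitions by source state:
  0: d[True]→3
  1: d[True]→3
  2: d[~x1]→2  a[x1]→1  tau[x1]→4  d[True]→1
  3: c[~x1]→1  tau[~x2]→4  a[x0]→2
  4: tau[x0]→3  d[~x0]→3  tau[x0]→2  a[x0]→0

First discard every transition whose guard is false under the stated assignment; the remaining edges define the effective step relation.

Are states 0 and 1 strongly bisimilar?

Answer: BISIMILAR

Trace:
Compute ~ classes (split until stable):
  π0 = {{0,1,2,3,4}}
  π1 = {{0,1,2,4},{3}}
  π2 = {{0,1,4},{2},{3}}
stable after 3 split(s): 3 block(s)
class of 0: {0,1,4}; class of 1: {0,1,4}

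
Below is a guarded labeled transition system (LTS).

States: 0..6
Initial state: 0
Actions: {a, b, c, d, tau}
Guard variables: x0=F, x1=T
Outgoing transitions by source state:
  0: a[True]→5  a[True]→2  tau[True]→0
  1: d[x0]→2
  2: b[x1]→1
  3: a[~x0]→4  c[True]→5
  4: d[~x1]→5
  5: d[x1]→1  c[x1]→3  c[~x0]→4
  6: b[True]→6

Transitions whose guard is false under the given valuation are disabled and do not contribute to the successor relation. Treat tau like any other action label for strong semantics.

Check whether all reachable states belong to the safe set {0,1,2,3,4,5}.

Safe = {0,1,2,3,4,5}
R = {0,1,2,3,4,5}
  0: ok
  1: ok
  2: ok
  3: ok
  4: ok
  5: ok

Answer: INVARIANT HOLDS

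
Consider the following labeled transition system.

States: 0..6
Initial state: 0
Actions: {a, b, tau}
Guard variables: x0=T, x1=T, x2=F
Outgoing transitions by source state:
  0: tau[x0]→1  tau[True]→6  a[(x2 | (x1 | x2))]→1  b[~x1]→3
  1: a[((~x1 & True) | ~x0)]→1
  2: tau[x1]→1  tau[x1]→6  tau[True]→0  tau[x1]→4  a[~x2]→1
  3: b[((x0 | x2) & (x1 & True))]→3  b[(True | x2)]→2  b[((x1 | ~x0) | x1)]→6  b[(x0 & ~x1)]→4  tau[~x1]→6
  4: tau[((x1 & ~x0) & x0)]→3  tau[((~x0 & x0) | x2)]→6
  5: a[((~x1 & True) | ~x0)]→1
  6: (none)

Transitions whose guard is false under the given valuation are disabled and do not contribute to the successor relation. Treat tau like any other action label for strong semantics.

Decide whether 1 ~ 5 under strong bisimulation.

Answer: BISIMILAR

Trace:
Compute ~ classes (split until stable):
  P[0] = {{0,1,2,3,4,5,6}}
  P[1] = {{0,2},{1,4,5,6},{3}}
  P[2] = {{0},{1,4,5,6},{2},{3}}
4 equivalence class(es) (converged in 3)
class of 1: {1,4,5,6}; class of 5: {1,4,5,6}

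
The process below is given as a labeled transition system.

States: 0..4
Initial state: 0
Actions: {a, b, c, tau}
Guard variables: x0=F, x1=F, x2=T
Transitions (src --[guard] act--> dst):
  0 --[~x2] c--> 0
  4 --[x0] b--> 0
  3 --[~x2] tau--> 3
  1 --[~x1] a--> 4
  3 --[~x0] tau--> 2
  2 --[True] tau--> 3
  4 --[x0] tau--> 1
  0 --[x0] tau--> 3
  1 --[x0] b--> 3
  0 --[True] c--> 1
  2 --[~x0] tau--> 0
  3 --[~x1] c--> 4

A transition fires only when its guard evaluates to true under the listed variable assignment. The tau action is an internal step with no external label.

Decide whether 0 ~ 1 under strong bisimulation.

Answer: NOT BISIMILAR

Working:
Refine partition for ~:
  round 0: {{0,1,2,3,4}}
  round 1: {{0},{1},{2},{3},{4}}
Fixed point at round 2; 5 class(es).
0∈{0}, 1∈{1}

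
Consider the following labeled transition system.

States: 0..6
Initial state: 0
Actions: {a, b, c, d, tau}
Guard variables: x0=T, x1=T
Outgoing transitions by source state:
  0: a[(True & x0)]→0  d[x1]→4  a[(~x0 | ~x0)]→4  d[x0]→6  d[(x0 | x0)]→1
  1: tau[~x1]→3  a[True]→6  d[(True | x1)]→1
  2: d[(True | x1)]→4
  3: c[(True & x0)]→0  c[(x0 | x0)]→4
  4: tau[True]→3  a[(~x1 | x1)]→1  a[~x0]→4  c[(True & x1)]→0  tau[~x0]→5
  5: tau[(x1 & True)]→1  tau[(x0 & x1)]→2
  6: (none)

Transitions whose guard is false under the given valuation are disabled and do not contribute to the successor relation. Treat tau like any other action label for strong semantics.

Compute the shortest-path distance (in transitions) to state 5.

Answer: UNREACHABLE

Working:
Breadth-first toward 5:
  depth 0: {0}
  depth 1: {1,4,6}
  depth 2: {3}
5 never appears.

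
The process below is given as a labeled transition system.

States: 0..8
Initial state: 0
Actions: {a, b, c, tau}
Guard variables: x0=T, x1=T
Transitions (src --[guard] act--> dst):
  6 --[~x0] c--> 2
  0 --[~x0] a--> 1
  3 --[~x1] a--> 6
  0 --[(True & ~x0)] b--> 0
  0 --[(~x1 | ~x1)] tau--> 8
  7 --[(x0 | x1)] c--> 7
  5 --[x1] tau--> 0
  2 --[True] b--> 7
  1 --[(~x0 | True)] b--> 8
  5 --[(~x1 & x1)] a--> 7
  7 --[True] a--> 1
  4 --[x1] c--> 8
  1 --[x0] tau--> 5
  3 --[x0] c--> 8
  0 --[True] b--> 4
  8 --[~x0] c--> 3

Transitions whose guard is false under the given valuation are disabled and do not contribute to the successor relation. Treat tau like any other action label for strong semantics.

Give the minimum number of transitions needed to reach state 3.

Breadth-first toward 3:
  L0 = {0}
  L1 = {4}
  L2 = {8}
3 never appears.

Answer: UNREACHABLE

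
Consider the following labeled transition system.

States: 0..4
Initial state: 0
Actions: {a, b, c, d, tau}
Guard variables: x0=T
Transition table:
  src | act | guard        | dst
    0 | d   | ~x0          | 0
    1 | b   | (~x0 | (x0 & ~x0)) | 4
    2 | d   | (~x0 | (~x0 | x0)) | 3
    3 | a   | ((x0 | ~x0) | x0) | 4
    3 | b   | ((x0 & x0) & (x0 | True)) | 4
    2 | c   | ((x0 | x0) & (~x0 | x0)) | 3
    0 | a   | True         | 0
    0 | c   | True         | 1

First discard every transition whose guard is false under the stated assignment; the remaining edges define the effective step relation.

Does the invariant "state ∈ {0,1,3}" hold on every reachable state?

Answer: INVARIANT HOLDS

Trace:
Allowed set {0,1,3}
Reach set: {0,1}
  0: ✓
  1: ✓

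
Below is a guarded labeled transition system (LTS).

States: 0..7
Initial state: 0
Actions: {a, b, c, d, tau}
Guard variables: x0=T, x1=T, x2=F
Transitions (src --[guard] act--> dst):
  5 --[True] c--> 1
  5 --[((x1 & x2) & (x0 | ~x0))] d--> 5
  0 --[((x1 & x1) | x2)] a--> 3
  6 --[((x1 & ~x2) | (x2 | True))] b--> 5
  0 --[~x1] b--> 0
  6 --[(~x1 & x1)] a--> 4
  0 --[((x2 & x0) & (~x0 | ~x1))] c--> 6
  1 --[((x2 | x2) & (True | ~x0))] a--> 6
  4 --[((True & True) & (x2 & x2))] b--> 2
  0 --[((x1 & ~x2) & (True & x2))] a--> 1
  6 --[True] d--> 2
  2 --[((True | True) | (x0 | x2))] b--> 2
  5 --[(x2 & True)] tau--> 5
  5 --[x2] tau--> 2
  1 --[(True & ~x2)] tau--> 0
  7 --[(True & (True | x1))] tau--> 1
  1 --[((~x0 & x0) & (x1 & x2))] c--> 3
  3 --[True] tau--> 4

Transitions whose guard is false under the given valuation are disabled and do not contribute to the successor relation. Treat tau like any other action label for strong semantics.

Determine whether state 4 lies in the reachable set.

8 transition(s) survive guard evaluation.
L0 = {0}
L1 = {3}  now seen {0,3}
L2 = {4}  now seen {0,3,4}
R = {0,3,4}
trace reaching 4: a·tau

Answer: REACHABLE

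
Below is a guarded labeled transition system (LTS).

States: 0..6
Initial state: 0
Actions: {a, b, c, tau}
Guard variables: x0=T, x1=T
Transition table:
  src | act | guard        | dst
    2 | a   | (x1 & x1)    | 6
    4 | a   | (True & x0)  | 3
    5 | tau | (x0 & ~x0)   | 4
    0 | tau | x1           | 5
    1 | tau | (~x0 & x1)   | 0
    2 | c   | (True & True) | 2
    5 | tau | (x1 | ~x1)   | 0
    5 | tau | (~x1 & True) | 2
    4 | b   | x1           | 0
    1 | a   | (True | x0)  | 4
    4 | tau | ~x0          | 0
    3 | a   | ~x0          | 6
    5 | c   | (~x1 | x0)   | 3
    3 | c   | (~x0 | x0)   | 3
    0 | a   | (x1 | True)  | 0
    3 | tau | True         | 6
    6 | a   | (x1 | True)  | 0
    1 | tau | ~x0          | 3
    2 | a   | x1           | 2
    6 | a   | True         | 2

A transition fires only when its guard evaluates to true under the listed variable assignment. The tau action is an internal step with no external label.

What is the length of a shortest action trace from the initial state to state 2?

Answer: 4

Trace:
Layered search for 2:
  L0 = {0}
  L1 = {5}
  L2 = {3}
  L3 = {6}
  L4 = {2}
depth(2)=4, e.g. tau·c·tau·a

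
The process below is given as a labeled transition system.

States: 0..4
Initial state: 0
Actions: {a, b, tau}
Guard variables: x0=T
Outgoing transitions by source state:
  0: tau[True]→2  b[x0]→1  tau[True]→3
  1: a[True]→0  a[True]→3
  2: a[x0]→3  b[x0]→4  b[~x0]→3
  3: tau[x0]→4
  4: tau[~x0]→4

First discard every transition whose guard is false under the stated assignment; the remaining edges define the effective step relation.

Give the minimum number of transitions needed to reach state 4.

Breadth-first toward 4:
  L0 = {0}
  L1 = {1,2,3}
  L2 = {4}
depth(4)=2, e.g. tau·b

Answer: 2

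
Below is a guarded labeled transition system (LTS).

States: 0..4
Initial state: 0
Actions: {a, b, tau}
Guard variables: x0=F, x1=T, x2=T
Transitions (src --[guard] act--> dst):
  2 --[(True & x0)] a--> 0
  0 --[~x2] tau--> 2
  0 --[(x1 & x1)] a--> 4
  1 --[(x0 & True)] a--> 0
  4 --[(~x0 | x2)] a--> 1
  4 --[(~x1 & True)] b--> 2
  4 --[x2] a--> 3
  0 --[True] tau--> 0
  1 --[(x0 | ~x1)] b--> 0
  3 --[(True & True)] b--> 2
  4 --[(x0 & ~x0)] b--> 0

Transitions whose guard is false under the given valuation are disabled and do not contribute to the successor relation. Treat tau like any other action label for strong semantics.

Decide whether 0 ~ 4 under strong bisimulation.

Answer: NOT BISIMILAR

Trace:
Bisimulation quotient by refinement:
  P[0] = {{0,1,2,3,4}}
  P[1] = {{0},{1,2},{3},{4}}
Fixed point at round 2; 4 class(es).
class of 0: {0}; class of 4: {4}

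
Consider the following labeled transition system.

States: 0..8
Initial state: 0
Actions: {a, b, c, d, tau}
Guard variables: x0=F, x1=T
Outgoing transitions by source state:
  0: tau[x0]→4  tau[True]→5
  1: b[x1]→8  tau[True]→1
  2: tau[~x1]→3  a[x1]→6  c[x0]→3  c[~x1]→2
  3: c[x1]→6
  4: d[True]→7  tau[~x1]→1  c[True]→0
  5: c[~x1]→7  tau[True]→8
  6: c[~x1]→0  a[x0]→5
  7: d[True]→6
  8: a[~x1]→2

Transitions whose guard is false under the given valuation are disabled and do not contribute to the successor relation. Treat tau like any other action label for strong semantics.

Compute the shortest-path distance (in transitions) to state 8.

Answer: 2

Trace:
Layered search for 8:
  depth 0: {0}
  depth 1: {5}
  depth 2: {8}
first hit 8 at d=2 via tau·tau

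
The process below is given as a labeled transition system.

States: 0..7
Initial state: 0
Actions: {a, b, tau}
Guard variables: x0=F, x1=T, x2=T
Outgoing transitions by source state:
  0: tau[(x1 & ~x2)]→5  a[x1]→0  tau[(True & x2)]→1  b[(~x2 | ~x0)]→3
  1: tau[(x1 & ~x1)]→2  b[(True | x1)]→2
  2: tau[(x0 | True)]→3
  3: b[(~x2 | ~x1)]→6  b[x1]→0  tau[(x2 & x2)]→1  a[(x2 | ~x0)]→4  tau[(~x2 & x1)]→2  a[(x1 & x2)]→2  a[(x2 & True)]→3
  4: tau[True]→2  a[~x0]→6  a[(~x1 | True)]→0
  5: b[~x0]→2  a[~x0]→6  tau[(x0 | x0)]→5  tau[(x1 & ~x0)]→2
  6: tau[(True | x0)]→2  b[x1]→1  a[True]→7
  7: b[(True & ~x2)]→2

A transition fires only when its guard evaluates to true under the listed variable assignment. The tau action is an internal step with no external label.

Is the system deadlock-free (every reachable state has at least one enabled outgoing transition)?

Answer: DEADLOCK at state 7

Trace:
Reachable = {0,1,2,3,4,6,7}
  0: a→0  b→3  tau→1  [3 out]
  1: b→2  [1 out]
  2: tau→3  [1 out]
  3: a→2  a→3  a→4  b→0  tau→1  [5 out]
  4: a→0  a→6  tau→2  [3 out]
  6: a→7  b→1  tau→2  [3 out]
  7: ∅  [deadlock]
Path to 7: b·a·a·a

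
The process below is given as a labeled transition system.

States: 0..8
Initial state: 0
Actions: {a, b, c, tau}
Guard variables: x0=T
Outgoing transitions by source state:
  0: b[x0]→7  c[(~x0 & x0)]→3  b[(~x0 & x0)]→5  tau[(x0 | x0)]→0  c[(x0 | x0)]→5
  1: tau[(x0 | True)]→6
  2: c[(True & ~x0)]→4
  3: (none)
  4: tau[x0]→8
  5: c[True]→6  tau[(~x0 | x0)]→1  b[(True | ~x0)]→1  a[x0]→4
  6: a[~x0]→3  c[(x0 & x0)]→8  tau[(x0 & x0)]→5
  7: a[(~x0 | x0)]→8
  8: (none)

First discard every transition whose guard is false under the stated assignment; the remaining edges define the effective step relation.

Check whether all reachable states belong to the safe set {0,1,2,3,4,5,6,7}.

Answer: INVARIANT VIOLATED at state 8

Working:
Safe = {0,1,2,3,4,5,6,7}
Reach set: {0,1,4,5,6,7,8}
  0: ✓
  1: ✓
  4: ✓
  5: ✓
  6: ✓
  7: ✓
  8: outside
witness against invariant: b·a → 8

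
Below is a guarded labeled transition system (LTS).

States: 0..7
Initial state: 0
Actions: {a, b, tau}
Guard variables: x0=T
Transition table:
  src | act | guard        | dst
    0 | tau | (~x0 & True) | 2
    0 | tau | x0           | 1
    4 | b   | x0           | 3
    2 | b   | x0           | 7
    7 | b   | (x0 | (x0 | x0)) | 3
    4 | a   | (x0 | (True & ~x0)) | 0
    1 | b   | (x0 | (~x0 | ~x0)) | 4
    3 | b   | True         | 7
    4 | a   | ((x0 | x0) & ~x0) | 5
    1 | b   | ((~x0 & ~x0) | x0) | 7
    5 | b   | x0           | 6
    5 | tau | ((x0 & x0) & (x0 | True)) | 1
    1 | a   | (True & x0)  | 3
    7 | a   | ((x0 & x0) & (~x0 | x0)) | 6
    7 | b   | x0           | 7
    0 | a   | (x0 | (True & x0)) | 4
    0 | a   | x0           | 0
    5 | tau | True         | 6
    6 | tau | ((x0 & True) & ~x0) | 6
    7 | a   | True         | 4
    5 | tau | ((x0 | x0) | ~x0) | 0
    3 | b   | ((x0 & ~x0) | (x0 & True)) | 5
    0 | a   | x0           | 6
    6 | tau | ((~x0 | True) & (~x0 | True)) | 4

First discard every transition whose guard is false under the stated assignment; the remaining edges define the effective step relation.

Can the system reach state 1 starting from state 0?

Answer: REACHABLE

Analysis:
Guard filter leaves 21 enabled edge(s).
Layer 0: {0}
Layer 1: {1,4,6}  total {0,1,4,6}
Layer 2: {3,7}  total {0,1,3,4,6,7}
Layer 3: {5}  total {0,1,3,4,5,6,7}
Reachable = {0,1,3,4,5,6,7}
Path to 1: tau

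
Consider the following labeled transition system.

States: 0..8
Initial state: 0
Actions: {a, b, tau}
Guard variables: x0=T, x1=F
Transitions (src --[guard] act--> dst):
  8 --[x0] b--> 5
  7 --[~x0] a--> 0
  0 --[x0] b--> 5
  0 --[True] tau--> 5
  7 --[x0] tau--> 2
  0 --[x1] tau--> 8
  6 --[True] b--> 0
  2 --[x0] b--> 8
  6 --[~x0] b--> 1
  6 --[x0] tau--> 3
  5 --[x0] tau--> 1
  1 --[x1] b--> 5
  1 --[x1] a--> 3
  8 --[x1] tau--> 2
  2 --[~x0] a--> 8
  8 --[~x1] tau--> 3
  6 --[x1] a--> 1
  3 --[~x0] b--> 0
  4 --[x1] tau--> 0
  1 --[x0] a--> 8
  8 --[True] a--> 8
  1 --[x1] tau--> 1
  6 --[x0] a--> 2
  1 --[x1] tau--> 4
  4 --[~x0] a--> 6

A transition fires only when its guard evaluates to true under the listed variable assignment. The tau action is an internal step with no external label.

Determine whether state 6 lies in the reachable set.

After dropping false guards: 12 live edges.
L0 = {0}
L1 = {5}  total {0,5}
L2 = {1}  total {0,1,5}
L3 = {8}  total {0,1,5,8}
L4 = {3}  total {0,1,3,5,8}
Reach set: {0,1,3,5,8}

Answer: UNREACHABLE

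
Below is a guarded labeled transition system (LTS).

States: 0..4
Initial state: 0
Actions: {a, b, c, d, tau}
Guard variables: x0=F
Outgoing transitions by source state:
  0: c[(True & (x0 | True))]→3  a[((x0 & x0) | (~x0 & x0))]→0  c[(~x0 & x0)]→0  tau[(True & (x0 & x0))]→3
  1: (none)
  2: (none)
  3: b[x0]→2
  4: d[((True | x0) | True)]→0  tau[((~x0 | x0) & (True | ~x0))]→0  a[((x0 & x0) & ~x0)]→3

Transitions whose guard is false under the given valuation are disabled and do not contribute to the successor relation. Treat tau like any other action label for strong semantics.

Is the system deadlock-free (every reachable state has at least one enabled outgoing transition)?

Reachable = {0,3}
  0: c→3  [1 out]
  3: ∅  [STUCK]
Path to 3: c

Answer: DEADLOCK at state 3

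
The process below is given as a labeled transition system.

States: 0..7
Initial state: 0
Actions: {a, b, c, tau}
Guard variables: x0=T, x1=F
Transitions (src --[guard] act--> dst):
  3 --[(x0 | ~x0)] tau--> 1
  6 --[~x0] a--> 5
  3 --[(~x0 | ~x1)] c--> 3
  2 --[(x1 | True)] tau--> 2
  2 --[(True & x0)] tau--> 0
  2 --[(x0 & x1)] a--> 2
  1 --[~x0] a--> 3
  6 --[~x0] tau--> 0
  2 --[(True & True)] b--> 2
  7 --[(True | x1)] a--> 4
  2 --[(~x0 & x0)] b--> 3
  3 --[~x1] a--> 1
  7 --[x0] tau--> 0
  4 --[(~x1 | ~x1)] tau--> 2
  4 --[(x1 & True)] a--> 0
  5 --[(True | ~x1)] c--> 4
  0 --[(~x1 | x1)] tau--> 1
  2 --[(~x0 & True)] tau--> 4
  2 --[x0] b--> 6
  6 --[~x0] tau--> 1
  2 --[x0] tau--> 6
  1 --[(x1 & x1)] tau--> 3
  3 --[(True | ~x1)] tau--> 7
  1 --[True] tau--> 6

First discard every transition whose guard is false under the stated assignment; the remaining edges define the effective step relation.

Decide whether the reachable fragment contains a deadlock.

R = {0,1,6}
  0: tau→1  [1 out]
  1: tau→6  [1 out]
  6: ∅  [deadlock]
Path to 6: tau·tau

Answer: DEADLOCK at state 6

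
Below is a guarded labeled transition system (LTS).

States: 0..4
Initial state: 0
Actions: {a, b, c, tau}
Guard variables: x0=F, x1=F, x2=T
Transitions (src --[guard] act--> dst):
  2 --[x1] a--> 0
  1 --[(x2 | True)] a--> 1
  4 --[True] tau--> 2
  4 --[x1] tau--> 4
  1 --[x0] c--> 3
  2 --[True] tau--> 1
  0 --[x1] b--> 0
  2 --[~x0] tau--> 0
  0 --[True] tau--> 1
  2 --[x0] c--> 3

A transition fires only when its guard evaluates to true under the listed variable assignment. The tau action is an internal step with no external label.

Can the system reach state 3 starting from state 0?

Guard filter leaves 5 enabled edge(s).
L0 = {0}
L1 = {1}  total {0,1}
Reachable = {0,1}

Answer: UNREACHABLE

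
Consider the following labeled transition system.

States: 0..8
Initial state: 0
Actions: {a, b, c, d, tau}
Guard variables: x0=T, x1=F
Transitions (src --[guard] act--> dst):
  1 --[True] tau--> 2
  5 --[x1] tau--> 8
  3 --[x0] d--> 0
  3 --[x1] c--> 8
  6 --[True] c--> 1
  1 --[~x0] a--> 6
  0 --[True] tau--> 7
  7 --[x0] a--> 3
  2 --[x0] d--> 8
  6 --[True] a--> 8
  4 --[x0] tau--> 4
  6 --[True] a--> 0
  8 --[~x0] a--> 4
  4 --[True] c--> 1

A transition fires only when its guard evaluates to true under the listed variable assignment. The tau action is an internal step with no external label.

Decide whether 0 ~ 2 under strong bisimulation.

Bisimulation quotient by refinement:
  P[0] = {{0,1,2,3,4,5,6,7,8}}
  P[1] = {{0,1},{2,3},{4},{5,8},{6},{7}}
  P[2] = {{0},{1},{2},{3},{4},{5,8},{6},{7}}
8 equivalence class(es) (converged in 3)
class of 0: {0}; class of 2: {2}

Answer: NOT BISIMILAR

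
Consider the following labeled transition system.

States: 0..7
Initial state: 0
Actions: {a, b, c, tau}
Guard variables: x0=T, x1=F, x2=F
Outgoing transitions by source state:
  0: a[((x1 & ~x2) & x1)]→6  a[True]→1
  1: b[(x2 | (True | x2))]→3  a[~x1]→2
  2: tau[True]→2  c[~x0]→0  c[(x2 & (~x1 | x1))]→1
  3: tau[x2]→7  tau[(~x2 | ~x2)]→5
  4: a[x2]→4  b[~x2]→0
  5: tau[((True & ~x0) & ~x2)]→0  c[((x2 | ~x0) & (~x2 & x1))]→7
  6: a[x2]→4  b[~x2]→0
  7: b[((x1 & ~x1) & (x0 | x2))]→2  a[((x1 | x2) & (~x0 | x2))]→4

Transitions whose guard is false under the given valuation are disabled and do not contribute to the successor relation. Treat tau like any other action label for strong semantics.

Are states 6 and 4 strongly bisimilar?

Compute ~ classes (split until stable):
  round 0: {{0,1,2,3,4,5,6,7}}
  round 1: {{0},{1},{2,3},{4,6},{5,7}}
  round 2: {{0},{1},{2},{3},{4,6},{5,7}}
Fixed point at round 3; 6 class(es).
6∈{4,6}, 4∈{4,6}

Answer: BISIMILAR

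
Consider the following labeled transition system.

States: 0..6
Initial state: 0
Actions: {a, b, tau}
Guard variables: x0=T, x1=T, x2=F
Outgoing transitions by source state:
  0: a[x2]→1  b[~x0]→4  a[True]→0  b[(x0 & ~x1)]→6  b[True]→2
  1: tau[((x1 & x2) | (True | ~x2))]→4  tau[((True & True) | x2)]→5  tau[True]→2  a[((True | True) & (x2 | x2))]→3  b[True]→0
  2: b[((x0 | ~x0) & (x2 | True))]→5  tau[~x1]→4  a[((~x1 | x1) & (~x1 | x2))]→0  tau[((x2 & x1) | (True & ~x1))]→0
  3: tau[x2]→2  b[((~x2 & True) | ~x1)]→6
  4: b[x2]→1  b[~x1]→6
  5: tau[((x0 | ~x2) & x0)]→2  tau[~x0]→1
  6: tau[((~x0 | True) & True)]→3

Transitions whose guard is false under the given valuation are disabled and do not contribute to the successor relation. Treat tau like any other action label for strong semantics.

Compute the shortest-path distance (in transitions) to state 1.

Answer: UNREACHABLE

Trace:
BFS to 1:
  L0 = {0}
  L1 = {2}
  L2 = {5}
1 never appears.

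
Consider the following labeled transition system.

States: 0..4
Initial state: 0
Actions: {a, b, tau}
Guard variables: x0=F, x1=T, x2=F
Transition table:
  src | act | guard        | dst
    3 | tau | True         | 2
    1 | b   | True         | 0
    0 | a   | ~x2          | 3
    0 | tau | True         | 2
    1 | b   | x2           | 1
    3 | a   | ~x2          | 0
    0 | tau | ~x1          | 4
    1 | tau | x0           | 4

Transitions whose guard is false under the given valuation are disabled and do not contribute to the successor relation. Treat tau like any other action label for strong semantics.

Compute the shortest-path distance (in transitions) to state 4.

BFS to 4:
  Layer 0: {0}
  Layer 1: {2,3}
4 never appears.

Answer: UNREACHABLE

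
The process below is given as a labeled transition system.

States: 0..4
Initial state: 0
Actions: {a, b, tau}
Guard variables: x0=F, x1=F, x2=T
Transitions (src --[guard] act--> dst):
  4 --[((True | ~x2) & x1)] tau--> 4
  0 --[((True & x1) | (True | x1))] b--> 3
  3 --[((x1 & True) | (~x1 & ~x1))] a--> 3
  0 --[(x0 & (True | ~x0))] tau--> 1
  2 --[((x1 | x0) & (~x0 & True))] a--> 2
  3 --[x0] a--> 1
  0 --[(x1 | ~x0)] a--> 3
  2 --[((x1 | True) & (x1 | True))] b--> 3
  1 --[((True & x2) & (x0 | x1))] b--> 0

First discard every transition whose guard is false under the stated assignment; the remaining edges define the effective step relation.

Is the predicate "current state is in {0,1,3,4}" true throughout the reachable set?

Inv-set: {0,1,3,4}
R = {0,3}
  0: ✓
  3: ✓

Answer: INVARIANT HOLDS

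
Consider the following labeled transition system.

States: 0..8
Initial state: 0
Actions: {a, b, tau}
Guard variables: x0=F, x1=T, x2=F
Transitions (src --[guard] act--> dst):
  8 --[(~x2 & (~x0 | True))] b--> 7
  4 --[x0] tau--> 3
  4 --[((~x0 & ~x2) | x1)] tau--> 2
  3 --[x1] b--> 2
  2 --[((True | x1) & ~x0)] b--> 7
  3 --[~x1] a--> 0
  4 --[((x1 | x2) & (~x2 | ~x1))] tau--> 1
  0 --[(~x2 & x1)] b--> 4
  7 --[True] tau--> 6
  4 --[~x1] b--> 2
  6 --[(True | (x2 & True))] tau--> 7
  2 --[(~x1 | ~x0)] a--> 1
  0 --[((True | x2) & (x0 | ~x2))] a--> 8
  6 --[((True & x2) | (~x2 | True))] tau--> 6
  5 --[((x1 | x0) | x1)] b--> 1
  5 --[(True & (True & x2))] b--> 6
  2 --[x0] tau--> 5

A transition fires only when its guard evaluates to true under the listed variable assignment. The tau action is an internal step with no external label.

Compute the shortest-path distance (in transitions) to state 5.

Layered search for 5:
  depth 0: {0}
  depth 1: {4,8}
  depth 2: {1,2,7}
  depth 3: {6}
5 never appears.

Answer: UNREACHABLE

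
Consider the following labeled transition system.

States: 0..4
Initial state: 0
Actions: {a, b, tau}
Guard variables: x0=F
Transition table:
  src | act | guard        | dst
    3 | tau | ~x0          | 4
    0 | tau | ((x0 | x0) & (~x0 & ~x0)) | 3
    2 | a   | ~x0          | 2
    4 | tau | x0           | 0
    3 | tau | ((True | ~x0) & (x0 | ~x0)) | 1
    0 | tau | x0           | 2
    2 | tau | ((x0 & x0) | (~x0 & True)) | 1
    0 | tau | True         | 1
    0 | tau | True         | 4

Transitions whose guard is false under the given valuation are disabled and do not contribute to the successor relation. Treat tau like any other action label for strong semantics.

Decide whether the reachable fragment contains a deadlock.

R = {0,1,4}
  0: tau→1  tau→4  [2 exit(s)]
  1: ∅  [STUCK]
  4: ∅  [STUCK]
witness 1: tau

Answer: DEADLOCK at state 1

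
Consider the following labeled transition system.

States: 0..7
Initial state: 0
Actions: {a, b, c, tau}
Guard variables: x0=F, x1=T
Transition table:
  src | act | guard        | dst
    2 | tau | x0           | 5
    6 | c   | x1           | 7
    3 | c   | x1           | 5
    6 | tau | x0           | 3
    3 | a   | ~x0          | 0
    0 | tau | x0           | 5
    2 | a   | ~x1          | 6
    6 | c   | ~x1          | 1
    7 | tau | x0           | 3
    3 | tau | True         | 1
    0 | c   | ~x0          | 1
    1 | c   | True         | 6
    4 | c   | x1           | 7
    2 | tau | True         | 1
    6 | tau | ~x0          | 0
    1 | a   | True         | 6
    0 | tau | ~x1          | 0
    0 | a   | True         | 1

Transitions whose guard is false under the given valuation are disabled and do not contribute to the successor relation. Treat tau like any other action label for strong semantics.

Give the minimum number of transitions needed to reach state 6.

Answer: 2

Working:
Layered search for 6:
  depth 0: {0}
  depth 1: {1}
  depth 2: {6}
depth(6)=2, e.g. a·a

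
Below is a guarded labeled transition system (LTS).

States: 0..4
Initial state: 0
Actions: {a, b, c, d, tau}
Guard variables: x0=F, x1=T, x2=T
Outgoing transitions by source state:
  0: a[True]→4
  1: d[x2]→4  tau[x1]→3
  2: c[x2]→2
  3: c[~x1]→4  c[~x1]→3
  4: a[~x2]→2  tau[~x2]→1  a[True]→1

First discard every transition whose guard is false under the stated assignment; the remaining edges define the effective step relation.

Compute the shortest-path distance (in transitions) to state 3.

Answer: 3

Working:
BFS to 3:
  L0 = {0}
  L1 = {4}
  L2 = {1}
  L3 = {3}
3 enters at depth 3; path a·a·tau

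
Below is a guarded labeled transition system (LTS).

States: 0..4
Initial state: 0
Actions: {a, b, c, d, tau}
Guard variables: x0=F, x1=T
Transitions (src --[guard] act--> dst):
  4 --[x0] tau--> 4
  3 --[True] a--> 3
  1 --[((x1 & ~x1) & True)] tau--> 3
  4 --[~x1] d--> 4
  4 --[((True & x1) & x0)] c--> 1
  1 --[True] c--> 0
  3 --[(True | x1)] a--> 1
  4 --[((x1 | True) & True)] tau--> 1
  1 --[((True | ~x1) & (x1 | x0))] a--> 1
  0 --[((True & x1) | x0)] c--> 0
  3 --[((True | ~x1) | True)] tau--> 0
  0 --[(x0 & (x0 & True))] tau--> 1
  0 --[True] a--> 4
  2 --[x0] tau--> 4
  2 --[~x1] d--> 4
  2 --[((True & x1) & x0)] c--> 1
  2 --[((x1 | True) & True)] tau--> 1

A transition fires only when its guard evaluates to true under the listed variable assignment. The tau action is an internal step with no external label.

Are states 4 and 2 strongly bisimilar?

Answer: BISIMILAR

Working:
Compute ~ classes (split until stable):
  round 0: {{0,1,2,3,4}}
  round 1: {{0,1},{2,4},{3}}
  round 2: {{0},{1},{2,4},{3}}
4 equivalence class(es) (converged in 3)
[4]={2,4}  [2]={2,4}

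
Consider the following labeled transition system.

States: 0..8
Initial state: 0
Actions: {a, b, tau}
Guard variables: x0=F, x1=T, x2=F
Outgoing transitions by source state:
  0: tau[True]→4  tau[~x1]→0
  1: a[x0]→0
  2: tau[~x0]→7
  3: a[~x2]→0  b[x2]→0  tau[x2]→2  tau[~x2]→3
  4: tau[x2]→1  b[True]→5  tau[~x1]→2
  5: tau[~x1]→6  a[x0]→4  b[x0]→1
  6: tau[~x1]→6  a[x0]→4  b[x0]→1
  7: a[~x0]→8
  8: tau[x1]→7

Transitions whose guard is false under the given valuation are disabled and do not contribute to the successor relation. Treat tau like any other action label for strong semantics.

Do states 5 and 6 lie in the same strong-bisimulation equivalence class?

Compute ~ classes (split until stable):
  P[0] = {{0,1,2,3,4,5,6,7,8}}
  P[1] = {{0,2,8},{1,5,6},{3},{4},{7}}
  P[2] = {{0},{1,5,6},{2,8},{3},{4},{7}}
6 equivalence class(es) (converged in 3)
5∈{1,5,6}, 6∈{1,5,6}

Answer: BISIMILAR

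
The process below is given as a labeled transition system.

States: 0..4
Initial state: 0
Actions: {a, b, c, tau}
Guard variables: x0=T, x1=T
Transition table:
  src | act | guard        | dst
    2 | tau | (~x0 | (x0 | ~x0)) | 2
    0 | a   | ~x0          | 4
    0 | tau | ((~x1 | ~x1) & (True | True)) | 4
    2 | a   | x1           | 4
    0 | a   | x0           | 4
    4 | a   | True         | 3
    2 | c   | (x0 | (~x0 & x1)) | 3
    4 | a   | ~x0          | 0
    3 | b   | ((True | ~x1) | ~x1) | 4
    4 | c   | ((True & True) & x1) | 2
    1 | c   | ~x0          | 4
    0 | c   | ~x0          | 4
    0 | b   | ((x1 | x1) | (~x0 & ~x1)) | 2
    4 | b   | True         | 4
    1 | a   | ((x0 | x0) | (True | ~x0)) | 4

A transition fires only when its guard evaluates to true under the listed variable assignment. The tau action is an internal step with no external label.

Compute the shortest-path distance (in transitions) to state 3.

BFS to 3:
  Layer 0: {0}
  Layer 1: {2,4}
  Layer 2: {3}
3 enters at depth 2; path a·a

Answer: 2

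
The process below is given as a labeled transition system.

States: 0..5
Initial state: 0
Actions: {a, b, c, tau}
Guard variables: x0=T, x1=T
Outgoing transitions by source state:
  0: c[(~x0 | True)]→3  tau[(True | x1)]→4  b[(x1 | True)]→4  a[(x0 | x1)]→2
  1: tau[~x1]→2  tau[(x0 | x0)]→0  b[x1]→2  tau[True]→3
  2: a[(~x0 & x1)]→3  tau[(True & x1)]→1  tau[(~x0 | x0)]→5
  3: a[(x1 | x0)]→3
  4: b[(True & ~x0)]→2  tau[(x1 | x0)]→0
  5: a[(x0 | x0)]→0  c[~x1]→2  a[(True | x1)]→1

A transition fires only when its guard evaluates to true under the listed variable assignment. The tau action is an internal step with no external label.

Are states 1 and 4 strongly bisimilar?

Answer: NOT BISIMILAR

Trace:
Refine partition for ~:
  round 0: {{0,1,2,3,4,5}}
  round 1: {{0},{1},{2,4},{3,5}}
  round 2: {{0},{1},{2},{3},{4},{5}}
6 equivalence class(es) (converged in 3)
[1]={1}  [4]={4}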